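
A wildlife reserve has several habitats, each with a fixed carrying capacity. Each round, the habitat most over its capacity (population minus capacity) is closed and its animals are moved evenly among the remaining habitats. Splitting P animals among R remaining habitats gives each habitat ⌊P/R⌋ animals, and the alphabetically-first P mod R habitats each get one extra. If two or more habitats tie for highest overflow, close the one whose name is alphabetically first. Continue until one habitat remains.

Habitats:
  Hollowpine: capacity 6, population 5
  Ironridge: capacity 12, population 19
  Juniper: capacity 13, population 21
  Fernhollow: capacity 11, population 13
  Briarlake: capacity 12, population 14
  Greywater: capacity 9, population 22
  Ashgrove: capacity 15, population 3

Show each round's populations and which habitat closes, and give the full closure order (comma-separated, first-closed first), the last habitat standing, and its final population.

Closure order: Greywater, Juniper, Ironridge, Briarlake, Fernhollow, Hollowpine
Last habitat: Ashgrove with 97 animals

Round 1: Ashgrove=3 Briarlake=14 Fernhollow=13 Greywater=22 Hollowpine=5 Ironridge=19 Juniper=21 → close Greywater (overflow 13)
  22÷6 = 3 each, +1 to first 4
Round 2: Ashgrove=7 Briarlake=18 Fernhollow=17 Hollowpine=9 Ironridge=22 Juniper=24 → close Juniper (overflow 11)
  24÷5 = 4 each, +1 to first 4
Round 3: Ashgrove=12 Briarlake=23 Fernhollow=22 Hollowpine=14 Ironridge=26 → close Ironridge (overflow 14)
  26÷4 = 6 each, +1 to first 2
Round 4: Ashgrove=19 Briarlake=30 Fernhollow=28 Hollowpine=20 → close Briarlake (overflow 18)
  30÷3 = 10 each, +1 to first 0
Round 5: Ashgrove=29 Fernhollow=38 Hollowpine=30 → close Fernhollow (overflow 27)
  38÷2 = 19 each, +1 to first 0
Round 6: Ashgrove=48 Hollowpine=49 → close Hollowpine (overflow 43)
  49÷1 = 49 each, +1 to first 0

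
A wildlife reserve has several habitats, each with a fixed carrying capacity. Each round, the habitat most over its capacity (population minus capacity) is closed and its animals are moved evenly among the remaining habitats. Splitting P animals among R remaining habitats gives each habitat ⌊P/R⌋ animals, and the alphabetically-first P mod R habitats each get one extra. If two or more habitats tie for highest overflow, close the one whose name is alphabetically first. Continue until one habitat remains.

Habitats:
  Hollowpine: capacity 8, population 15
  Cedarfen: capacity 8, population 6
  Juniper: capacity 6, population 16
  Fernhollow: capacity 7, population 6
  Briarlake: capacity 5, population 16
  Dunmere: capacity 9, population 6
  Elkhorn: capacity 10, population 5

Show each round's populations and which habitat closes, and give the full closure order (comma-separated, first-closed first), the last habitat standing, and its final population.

Round 1: Briarlake=16 Cedarfen=6 Dunmere=6 Elkhorn=5 Fernhollow=6 Hollowpine=15 Juniper=16 → close Briarlake (overflow 11)
  16÷6 = 2 each, +1 to first 4
Round 2: Cedarfen=9 Dunmere=9 Elkhorn=8 Fernhollow=9 Hollowpine=17 Juniper=18 → close Juniper (overflow 12)
  18÷5 = 3 each, +1 to first 3
Round 3: Cedarfen=13 Dunmere=13 Elkhorn=12 Fernhollow=12 Hollowpine=20 → close Hollowpine (overflow 12)
  20÷4 = 5 each, +1 to first 0
Round 4: Cedarfen=18 Dunmere=18 Elkhorn=17 Fernhollow=17 → close Cedarfen (overflow 10)
  18÷3 = 6 each, +1 to first 0
Round 5: Dunmere=24 Elkhorn=23 Fernhollow=23 → close Fernhollow (overflow 16)
  23÷2 = 11 each, +1 to first 1
Round 6: Dunmere=36 Elkhorn=34 → close Dunmere (overflow 27)
  36÷1 = 36 each, +1 to first 0

Closure order: Briarlake, Juniper, Hollowpine, Cedarfen, Fernhollow, Dunmere
Last habitat: Elkhorn with 70 animals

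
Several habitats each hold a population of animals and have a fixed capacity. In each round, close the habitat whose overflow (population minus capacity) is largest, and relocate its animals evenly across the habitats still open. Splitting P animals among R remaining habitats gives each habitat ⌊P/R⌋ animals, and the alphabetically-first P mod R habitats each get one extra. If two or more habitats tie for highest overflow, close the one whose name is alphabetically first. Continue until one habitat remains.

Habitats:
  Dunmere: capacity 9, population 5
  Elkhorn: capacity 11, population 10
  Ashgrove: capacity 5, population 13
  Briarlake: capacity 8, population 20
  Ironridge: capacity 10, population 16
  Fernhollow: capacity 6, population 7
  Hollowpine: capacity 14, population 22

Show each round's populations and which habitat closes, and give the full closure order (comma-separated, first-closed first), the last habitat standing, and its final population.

Round 1: Ashgrove=13 Briarlake=20 Dunmere=5 Elkhorn=10 Fernhollow=7 Hollowpine=22 Ironridge=16 → close Briarlake (overflow 12)
  20÷6 = 3 each, +1 to first 2
Round 2: Ashgrove=17 Dunmere=9 Elkhorn=13 Fernhollow=10 Hollowpine=25 Ironridge=19 → close Ashgrove (overflow 12)
  17÷5 = 3 each, +1 to first 2
Round 3: Dunmere=13 Elkhorn=17 Fernhollow=13 Hollowpine=28 Ironridge=22 → close Hollowpine (overflow 14)
  28÷4 = 7 each, +1 to first 0
Round 4: Dunmere=20 Elkhorn=24 Fernhollow=20 Ironridge=29 → close Ironridge (overflow 19)
  29÷3 = 9 each, +1 to first 2
Round 5: Dunmere=30 Elkhorn=34 Fernhollow=29 → close Elkhorn (overflow 23)
  34÷2 = 17 each, +1 to first 0
Round 6: Dunmere=47 Fernhollow=46 → close Fernhollow (overflow 40)
  46÷1 = 46 each, +1 to first 0

Closure order: Briarlake, Ashgrove, Hollowpine, Ironridge, Elkhorn, Fernhollow
Last habitat: Dunmere with 93 animals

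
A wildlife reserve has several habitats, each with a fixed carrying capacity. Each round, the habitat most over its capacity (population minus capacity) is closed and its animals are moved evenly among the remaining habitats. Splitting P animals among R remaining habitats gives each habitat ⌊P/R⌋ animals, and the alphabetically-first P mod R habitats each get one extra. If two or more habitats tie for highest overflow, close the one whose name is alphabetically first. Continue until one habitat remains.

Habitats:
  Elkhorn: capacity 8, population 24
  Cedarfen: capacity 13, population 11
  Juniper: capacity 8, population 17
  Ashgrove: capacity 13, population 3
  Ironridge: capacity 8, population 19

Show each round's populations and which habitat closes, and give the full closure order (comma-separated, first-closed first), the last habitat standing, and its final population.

Closure order: Elkhorn, Ironridge, Juniper, Cedarfen
Last habitat: Ashgrove with 74 animals

Round 1: Ashgrove=3 Cedarfen=11 Elkhorn=24 Ironridge=19 Juniper=17 → close Elkhorn (overflow 16)
  24÷4 = 6 each, +1 to first 0
Round 2: Ashgrove=9 Cedarfen=17 Ironridge=25 Juniper=23 → close Ironridge (overflow 17)
  25÷3 = 8 each, +1 to first 1
Round 3: Ashgrove=18 Cedarfen=25 Juniper=31 → close Juniper (overflow 23)
  31÷2 = 15 each, +1 to first 1
Round 4: Ashgrove=34 Cedarfen=40 → close Cedarfen (overflow 27)
  40÷1 = 40 each, +1 to first 0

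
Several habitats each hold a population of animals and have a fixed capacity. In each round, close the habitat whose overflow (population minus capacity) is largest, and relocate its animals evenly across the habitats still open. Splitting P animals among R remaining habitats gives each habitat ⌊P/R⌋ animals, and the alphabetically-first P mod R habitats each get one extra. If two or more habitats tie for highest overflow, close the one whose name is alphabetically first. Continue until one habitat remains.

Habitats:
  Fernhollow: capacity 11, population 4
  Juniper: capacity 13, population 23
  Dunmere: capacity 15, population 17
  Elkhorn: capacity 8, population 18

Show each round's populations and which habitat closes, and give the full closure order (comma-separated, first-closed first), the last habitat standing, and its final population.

Round 1: Dunmere=17 Elkhorn=18 Fernhollow=4 Juniper=23 → close Elkhorn (overflow 10)
  18÷3 = 6 each, +1 to first 0
Round 2: Dunmere=23 Fernhollow=10 Juniper=29 → close Juniper (overflow 16)
  29÷2 = 14 each, +1 to first 1
Round 3: Dunmere=38 Fernhollow=24 → close Dunmere (overflow 23)
  38÷1 = 38 each, +1 to first 0

Closure order: Elkhorn, Juniper, Dunmere
Last habitat: Fernhollow with 62 animals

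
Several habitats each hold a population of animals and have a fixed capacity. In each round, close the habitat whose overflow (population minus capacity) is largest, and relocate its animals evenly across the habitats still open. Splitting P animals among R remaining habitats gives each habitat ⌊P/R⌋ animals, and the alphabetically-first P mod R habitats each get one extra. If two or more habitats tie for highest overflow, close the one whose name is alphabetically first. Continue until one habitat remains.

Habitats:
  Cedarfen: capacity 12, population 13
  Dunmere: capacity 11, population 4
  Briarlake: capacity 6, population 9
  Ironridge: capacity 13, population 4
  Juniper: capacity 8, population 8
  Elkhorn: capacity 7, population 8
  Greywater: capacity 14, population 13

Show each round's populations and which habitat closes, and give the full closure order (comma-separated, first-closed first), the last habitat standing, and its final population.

Closure order: Briarlake, Cedarfen, Elkhorn, Juniper, Greywater, Dunmere
Last habitat: Ironridge with 59 animals

Round 1: Briarlake=9 Cedarfen=13 Dunmere=4 Elkhorn=8 Greywater=13 Ironridge=4 Juniper=8 → close Briarlake (overflow 3)
  9÷6 = 1 each, +1 to first 3
Round 2: Cedarfen=15 Dunmere=6 Elkhorn=10 Greywater=14 Ironridge=5 Juniper=9 → close Cedarfen (overflow 3)
  15÷5 = 3 each, +1 to first 0
Round 3: Dunmere=9 Elkhorn=13 Greywater=17 Ironridge=8 Juniper=12 → close Elkhorn (overflow 6)
  13÷4 = 3 each, +1 to first 1
Round 4: Dunmere=13 Greywater=20 Ironridge=11 Juniper=15 → close Juniper (overflow 7)
  15÷3 = 5 each, +1 to first 0
Round 5: Dunmere=18 Greywater=25 Ironridge=16 → close Greywater (overflow 11)
  25÷2 = 12 each, +1 to first 1
Round 6: Dunmere=31 Ironridge=28 → close Dunmere (overflow 20)
  31÷1 = 31 each, +1 to first 0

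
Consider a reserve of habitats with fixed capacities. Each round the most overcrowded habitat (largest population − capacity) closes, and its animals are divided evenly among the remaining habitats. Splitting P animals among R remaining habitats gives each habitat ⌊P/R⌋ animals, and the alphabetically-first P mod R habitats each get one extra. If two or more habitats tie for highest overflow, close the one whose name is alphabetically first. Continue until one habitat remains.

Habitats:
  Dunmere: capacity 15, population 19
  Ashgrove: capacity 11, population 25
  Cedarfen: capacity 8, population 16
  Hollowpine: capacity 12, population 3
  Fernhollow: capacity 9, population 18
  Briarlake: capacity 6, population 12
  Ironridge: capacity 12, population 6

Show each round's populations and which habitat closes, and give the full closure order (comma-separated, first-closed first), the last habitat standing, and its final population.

Closure order: Ashgrove, Fernhollow, Cedarfen, Briarlake, Dunmere, Ironridge
Last habitat: Hollowpine with 99 animals

Round 1: Ashgrove=25 Briarlake=12 Cedarfen=16 Dunmere=19 Fernhollow=18 Hollowpine=3 Ironridge=6 → close Ashgrove (overflow 14)
  25÷6 = 4 each, +1 to first 1
Round 2: Briarlake=17 Cedarfen=20 Dunmere=23 Fernhollow=22 Hollowpine=7 Ironridge=10 → close Fernhollow (overflow 13)
  22÷5 = 4 each, +1 to first 2
Round 3: Briarlake=22 Cedarfen=25 Dunmere=27 Hollowpine=11 Ironridge=14 → close Cedarfen (overflow 17)
  25÷4 = 6 each, +1 to first 1
Round 4: Briarlake=29 Dunmere=33 Hollowpine=17 Ironridge=20 → close Briarlake (overflow 23)
  29÷3 = 9 each, +1 to first 2
Round 5: Dunmere=43 Hollowpine=27 Ironridge=29 → close Dunmere (overflow 28)
  43÷2 = 21 each, +1 to first 1
Round 6: Hollowpine=49 Ironridge=50 → close Ironridge (overflow 38)
  50÷1 = 50 each, +1 to first 0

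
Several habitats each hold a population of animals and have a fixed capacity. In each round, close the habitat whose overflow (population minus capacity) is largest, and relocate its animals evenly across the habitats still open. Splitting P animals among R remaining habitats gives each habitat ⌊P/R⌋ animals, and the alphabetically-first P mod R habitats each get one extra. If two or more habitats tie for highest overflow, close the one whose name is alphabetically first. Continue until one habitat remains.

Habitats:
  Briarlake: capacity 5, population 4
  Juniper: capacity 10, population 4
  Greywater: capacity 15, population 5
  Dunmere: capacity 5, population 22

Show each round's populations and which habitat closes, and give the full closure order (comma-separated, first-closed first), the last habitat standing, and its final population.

Closure order: Dunmere, Briarlake, Juniper
Last habitat: Greywater with 35 animals

Round 1: Briarlake=4 Dunmere=22 Greywater=5 Juniper=4 → close Dunmere (overflow 17)
  22÷3 = 7 each, +1 to first 1
Round 2: Briarlake=12 Greywater=12 Juniper=11 → close Briarlake (overflow 7)
  12÷2 = 6 each, +1 to first 0
Round 3: Greywater=18 Juniper=17 → close Juniper (overflow 7)
  17÷1 = 17 each, +1 to first 0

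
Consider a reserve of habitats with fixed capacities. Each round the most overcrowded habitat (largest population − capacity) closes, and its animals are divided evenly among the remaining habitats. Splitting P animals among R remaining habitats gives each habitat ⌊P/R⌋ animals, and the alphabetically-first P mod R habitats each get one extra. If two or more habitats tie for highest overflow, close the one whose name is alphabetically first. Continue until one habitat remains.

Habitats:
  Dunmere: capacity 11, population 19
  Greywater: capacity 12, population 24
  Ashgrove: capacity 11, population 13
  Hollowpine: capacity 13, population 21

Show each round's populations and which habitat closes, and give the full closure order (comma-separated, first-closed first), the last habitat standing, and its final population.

Round 1: Ashgrove=13 Dunmere=19 Greywater=24 Hollowpine=21 → close Greywater (overflow 12)
  24÷3 = 8 each, +1 to first 0
Round 2: Ashgrove=21 Dunmere=27 Hollowpine=29 → close Dunmere (overflow 16)
  27÷2 = 13 each, +1 to first 1
Round 3: Ashgrove=35 Hollowpine=42 → close Hollowpine (overflow 29)
  42÷1 = 42 each, +1 to first 0

Closure order: Greywater, Dunmere, Hollowpine
Last habitat: Ashgrove with 77 animals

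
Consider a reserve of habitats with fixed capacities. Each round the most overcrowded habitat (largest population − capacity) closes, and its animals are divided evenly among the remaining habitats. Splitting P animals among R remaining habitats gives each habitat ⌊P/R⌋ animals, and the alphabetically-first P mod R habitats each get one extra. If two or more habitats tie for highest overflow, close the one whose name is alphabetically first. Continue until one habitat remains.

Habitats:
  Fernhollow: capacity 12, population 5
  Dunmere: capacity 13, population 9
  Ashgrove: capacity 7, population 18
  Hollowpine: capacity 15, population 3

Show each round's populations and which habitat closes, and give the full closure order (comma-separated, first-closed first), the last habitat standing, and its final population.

Closure order: Ashgrove, Dunmere, Fernhollow
Last habitat: Hollowpine with 35 animals

Round 1: Ashgrove=18 Dunmere=9 Fernhollow=5 Hollowpine=3 → close Ashgrove (overflow 11)
  18÷3 = 6 each, +1 to first 0
Round 2: Dunmere=15 Fernhollow=11 Hollowpine=9 → close Dunmere (overflow 2)
  15÷2 = 7 each, +1 to first 1
Round 3: Fernhollow=19 Hollowpine=16 → close Fernhollow (overflow 7)
  19÷1 = 19 each, +1 to first 0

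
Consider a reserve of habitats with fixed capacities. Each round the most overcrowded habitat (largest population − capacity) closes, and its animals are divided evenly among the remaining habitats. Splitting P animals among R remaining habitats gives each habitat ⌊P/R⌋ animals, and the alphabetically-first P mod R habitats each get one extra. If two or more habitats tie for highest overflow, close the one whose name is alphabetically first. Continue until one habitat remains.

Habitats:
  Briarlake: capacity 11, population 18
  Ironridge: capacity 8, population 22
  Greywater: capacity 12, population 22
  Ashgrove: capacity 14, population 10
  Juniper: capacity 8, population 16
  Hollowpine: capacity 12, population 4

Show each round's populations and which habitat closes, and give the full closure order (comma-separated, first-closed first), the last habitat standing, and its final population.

Round 1: Ashgrove=10 Briarlake=18 Greywater=22 Hollowpine=4 Ironridge=22 Juniper=16 → close Ironridge (overflow 14)
  22÷5 = 4 each, +1 to first 2
Round 2: Ashgrove=15 Briarlake=23 Greywater=26 Hollowpine=8 Juniper=20 → close Greywater (overflow 14)
  26÷4 = 6 each, +1 to first 2
Round 3: Ashgrove=22 Briarlake=30 Hollowpine=14 Juniper=26 → close Briarlake (overflow 19)
  30÷3 = 10 each, +1 to first 0
Round 4: Ashgrove=32 Hollowpine=24 Juniper=36 → close Juniper (overflow 28)
  36÷2 = 18 each, +1 to first 0
Round 5: Ashgrove=50 Hollowpine=42 → close Ashgrove (overflow 36)
  50÷1 = 50 each, +1 to first 0

Closure order: Ironridge, Greywater, Briarlake, Juniper, Ashgrove
Last habitat: Hollowpine with 92 animals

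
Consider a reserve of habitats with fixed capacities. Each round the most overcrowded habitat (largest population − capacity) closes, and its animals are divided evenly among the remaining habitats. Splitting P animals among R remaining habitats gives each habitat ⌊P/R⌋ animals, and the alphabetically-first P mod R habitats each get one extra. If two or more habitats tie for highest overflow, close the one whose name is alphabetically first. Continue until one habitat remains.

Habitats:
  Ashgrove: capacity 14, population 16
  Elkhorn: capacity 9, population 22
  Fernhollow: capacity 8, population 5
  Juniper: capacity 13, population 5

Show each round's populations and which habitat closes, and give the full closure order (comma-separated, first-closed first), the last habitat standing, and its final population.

Round 1: Ashgrove=16 Elkhorn=22 Fernhollow=5 Juniper=5 → close Elkhorn (overflow 13)
  22÷3 = 7 each, +1 to first 1
Round 2: Ashgrove=24 Fernhollow=12 Juniper=12 → close Ashgrove (overflow 10)
  24÷2 = 12 each, +1 to first 0
Round 3: Fernhollow=24 Juniper=24 → close Fernhollow (overflow 16)
  24÷1 = 24 each, +1 to first 0

Closure order: Elkhorn, Ashgrove, Fernhollow
Last habitat: Juniper with 48 animals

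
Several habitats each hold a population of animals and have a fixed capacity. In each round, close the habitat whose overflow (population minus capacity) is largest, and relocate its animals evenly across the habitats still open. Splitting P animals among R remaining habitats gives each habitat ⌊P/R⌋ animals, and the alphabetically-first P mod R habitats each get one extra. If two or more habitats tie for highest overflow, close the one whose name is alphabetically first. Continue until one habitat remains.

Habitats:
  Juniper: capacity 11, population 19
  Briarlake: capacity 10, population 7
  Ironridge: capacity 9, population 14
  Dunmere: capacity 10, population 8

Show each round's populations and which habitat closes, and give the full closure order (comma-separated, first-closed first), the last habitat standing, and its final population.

Closure order: Juniper, Ironridge, Briarlake
Last habitat: Dunmere with 48 animals

Round 1: Briarlake=7 Dunmere=8 Ironridge=14 Juniper=19 → close Juniper (overflow 8)
  19÷3 = 6 each, +1 to first 1
Round 2: Briarlake=14 Dunmere=14 Ironridge=20 → close Ironridge (overflow 11)
  20÷2 = 10 each, +1 to first 0
Round 3: Briarlake=24 Dunmere=24 → close Briarlake (overflow 14)
  24÷1 = 24 each, +1 to first 0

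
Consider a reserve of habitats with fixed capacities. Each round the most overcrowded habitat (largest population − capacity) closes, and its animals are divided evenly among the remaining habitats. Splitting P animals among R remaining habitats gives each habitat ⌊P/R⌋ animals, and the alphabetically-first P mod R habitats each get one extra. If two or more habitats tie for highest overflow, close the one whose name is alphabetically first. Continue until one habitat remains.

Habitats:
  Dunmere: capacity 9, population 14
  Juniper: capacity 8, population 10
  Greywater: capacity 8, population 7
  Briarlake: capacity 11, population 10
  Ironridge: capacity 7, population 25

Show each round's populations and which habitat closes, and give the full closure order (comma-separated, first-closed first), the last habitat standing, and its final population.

Round 1: Briarlake=10 Dunmere=14 Greywater=7 Ironridge=25 Juniper=10 → close Ironridge (overflow 18)
  25÷4 = 6 each, +1 to first 1
Round 2: Briarlake=17 Dunmere=20 Greywater=13 Juniper=16 → close Dunmere (overflow 11)
  20÷3 = 6 each, +1 to first 2
Round 3: Briarlake=24 Greywater=20 Juniper=22 → close Juniper (overflow 14)
  22÷2 = 11 each, +1 to first 0
Round 4: Briarlake=35 Greywater=31 → close Briarlake (overflow 24)
  35÷1 = 35 each, +1 to first 0

Closure order: Ironridge, Dunmere, Juniper, Briarlake
Last habitat: Greywater with 66 animals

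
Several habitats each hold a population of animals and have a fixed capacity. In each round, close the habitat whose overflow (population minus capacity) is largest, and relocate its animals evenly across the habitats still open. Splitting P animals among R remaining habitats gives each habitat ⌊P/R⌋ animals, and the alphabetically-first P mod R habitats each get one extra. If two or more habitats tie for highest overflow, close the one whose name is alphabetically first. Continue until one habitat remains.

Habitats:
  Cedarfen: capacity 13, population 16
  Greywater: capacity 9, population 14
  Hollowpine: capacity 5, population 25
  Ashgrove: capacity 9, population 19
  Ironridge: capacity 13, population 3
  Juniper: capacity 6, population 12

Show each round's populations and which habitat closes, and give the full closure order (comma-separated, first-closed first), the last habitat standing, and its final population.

Closure order: Hollowpine, Ashgrove, Juniper, Greywater, Cedarfen
Last habitat: Ironridge with 89 animals

Round 1: Ashgrove=19 Cedarfen=16 Greywater=14 Hollowpine=25 Ironridge=3 Juniper=12 → close Hollowpine (overflow 20)
  25÷5 = 5 each, +1 to first 0
Round 2: Ashgrove=24 Cedarfen=21 Greywater=19 Ironridge=8 Juniper=17 → close Ashgrove (overflow 15)
  24÷4 = 6 each, +1 to first 0
Round 3: Cedarfen=27 Greywater=25 Ironridge=14 Juniper=23 → close Juniper (overflow 17)
  23÷3 = 7 each, +1 to first 2
Round 4: Cedarfen=35 Greywater=33 Ironridge=21 → close Greywater (overflow 24)
  33÷2 = 16 each, +1 to first 1
Round 5: Cedarfen=52 Ironridge=37 → close Cedarfen (overflow 39)
  52÷1 = 52 each, +1 to first 0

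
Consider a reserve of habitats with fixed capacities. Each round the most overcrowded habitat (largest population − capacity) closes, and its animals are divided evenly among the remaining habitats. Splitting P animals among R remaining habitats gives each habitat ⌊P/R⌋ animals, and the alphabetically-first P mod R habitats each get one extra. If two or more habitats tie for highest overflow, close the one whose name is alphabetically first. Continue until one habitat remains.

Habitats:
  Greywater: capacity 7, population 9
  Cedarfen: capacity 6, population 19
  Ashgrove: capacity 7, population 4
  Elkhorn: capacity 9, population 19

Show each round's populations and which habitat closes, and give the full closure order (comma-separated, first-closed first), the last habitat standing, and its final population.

Closure order: Cedarfen, Elkhorn, Greywater
Last habitat: Ashgrove with 51 animals

Round 1: Ashgrove=4 Cedarfen=19 Elkhorn=19 Greywater=9 → close Cedarfen (overflow 13)
  19÷3 = 6 each, +1 to first 1
Round 2: Ashgrove=11 Elkhorn=25 Greywater=15 → close Elkhorn (overflow 16)
  25÷2 = 12 each, +1 to first 1
Round 3: Ashgrove=24 Greywater=27 → close Greywater (overflow 20)
  27÷1 = 27 each, +1 to first 0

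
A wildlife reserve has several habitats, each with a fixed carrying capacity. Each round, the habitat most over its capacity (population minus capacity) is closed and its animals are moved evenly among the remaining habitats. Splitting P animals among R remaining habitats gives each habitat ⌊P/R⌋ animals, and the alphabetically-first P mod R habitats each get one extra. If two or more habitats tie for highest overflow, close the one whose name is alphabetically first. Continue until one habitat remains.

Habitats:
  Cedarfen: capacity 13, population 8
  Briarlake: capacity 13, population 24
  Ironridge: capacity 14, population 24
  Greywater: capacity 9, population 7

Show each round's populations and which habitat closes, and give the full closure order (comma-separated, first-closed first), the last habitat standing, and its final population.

Round 1: Briarlake=24 Cedarfen=8 Greywater=7 Ironridge=24 → close Briarlake (overflow 11)
  24÷3 = 8 each, +1 to first 0
Round 2: Cedarfen=16 Greywater=15 Ironridge=32 → close Ironridge (overflow 18)
  32÷2 = 16 each, +1 to first 0
Round 3: Cedarfen=32 Greywater=31 → close Greywater (overflow 22)
  31÷1 = 31 each, +1 to first 0

Closure order: Briarlake, Ironridge, Greywater
Last habitat: Cedarfen with 63 animals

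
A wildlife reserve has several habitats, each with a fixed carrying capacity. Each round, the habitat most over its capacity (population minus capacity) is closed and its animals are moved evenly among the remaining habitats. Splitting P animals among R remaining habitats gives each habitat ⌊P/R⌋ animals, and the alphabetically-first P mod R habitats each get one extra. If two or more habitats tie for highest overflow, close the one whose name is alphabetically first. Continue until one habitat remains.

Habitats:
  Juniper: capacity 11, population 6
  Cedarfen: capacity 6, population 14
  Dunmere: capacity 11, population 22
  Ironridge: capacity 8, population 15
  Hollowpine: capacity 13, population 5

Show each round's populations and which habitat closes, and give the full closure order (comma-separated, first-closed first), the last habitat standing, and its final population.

Closure order: Dunmere, Cedarfen, Ironridge, Hollowpine
Last habitat: Juniper with 62 animals

Round 1: Cedarfen=14 Dunmere=22 Hollowpine=5 Ironridge=15 Juniper=6 → close Dunmere (overflow 11)
  22÷4 = 5 each, +1 to first 2
Round 2: Cedarfen=20 Hollowpine=11 Ironridge=20 Juniper=11 → close Cedarfen (overflow 14)
  20÷3 = 6 each, +1 to first 2
Round 3: Hollowpine=18 Ironridge=27 Juniper=17 → close Ironridge (overflow 19)
  27÷2 = 13 each, +1 to first 1
Round 4: Hollowpine=32 Juniper=30 → close Hollowpine (overflow 19)
  32÷1 = 32 each, +1 to first 0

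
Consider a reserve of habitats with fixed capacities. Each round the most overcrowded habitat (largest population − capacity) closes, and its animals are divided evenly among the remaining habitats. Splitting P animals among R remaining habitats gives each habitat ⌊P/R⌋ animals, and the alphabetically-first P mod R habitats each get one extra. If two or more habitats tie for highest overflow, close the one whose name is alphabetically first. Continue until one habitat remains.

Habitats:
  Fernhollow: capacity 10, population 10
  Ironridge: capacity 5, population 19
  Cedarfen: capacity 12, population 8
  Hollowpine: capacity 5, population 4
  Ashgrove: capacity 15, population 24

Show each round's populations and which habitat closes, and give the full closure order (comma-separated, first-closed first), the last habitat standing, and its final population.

Round 1: Ashgrove=24 Cedarfen=8 Fernhollow=10 Hollowpine=4 Ironridge=19 → close Ironridge (overflow 14)
  19÷4 = 4 each, +1 to first 3
Round 2: Ashgrove=29 Cedarfen=13 Fernhollow=15 Hollowpine=8 → close Ashgrove (overflow 14)
  29÷3 = 9 each, +1 to first 2
Round 3: Cedarfen=23 Fernhollow=25 Hollowpine=17 → close Fernhollow (overflow 15)
  25÷2 = 12 each, +1 to first 1
Round 4: Cedarfen=36 Hollowpine=29 → close Cedarfen (overflow 24)
  36÷1 = 36 each, +1 to first 0

Closure order: Ironridge, Ashgrove, Fernhollow, Cedarfen
Last habitat: Hollowpine with 65 animals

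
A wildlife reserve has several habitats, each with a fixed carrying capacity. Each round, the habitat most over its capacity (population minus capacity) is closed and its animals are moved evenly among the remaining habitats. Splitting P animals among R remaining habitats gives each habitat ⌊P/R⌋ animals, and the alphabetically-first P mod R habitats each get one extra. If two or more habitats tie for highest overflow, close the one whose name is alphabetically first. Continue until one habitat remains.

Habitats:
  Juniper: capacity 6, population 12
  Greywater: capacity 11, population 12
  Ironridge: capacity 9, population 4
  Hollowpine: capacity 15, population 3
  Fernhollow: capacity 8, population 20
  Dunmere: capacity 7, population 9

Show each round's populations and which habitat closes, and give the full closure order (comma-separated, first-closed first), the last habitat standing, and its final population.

Round 1: Dunmere=9 Fernhollow=20 Greywater=12 Hollowpine=3 Ironridge=4 Juniper=12 → close Fernhollow (overflow 12)
  20÷5 = 4 each, +1 to first 0
Round 2: Dunmere=13 Greywater=16 Hollowpine=7 Ironridge=8 Juniper=16 → close Juniper (overflow 10)
  16÷4 = 4 each, +1 to first 0
Round 3: Dunmere=17 Greywater=20 Hollowpine=11 Ironridge=12 → close Dunmere (overflow 10)
  17÷3 = 5 each, +1 to first 2
Round 4: Greywater=26 Hollowpine=17 Ironridge=17 → close Greywater (overflow 15)
  26÷2 = 13 each, +1 to first 0
Round 5: Hollowpine=30 Ironridge=30 → close Ironridge (overflow 21)
  30÷1 = 30 each, +1 to first 0

Closure order: Fernhollow, Juniper, Dunmere, Greywater, Ironridge
Last habitat: Hollowpine with 60 animals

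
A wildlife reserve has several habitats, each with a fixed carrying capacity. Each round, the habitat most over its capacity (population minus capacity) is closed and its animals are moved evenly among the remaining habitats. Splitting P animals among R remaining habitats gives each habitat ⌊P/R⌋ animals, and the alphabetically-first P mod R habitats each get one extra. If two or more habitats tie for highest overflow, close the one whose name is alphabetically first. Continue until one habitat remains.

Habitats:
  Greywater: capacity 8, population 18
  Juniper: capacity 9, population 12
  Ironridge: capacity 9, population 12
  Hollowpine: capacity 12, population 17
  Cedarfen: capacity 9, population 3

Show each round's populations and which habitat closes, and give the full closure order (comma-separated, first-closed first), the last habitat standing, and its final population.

Round 1: Cedarfen=3 Greywater=18 Hollowpine=17 Ironridge=12 Juniper=12 → close Greywater (overflow 10)
  18÷4 = 4 each, +1 to first 2
Round 2: Cedarfen=8 Hollowpine=22 Ironridge=16 Juniper=16 → close Hollowpine (overflow 10)
  22÷3 = 7 each, +1 to first 1
Round 3: Cedarfen=16 Ironridge=23 Juniper=23 → close Ironridge (overflow 14)
  23÷2 = 11 each, +1 to first 1
Round 4: Cedarfen=28 Juniper=34 → close Juniper (overflow 25)
  34÷1 = 34 each, +1 to first 0

Closure order: Greywater, Hollowpine, Ironridge, Juniper
Last habitat: Cedarfen with 62 animals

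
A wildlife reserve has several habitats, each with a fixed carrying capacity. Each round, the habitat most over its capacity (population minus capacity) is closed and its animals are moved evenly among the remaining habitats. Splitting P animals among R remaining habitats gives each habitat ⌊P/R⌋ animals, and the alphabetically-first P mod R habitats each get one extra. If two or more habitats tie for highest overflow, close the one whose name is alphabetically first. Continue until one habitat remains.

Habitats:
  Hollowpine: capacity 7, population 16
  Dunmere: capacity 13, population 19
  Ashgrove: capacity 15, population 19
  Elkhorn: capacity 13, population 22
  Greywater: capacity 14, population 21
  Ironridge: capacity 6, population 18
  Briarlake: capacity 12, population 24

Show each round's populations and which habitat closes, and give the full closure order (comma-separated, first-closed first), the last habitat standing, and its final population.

Closure order: Briarlake, Ironridge, Elkhorn, Hollowpine, Dunmere, Ashgrove
Last habitat: Greywater with 139 animals

Round 1: Ashgrove=19 Briarlake=24 Dunmere=19 Elkhorn=22 Greywater=21 Hollowpine=16 Ironridge=18 → close Briarlake (overflow 12)
  24÷6 = 4 each, +1 to first 0
Round 2: Ashgrove=23 Dunmere=23 Elkhorn=26 Greywater=25 Hollowpine=20 Ironridge=22 → close Ironridge (overflow 16)
  22÷5 = 4 each, +1 to first 2
Round 3: Ashgrove=28 Dunmere=28 Elkhorn=30 Greywater=29 Hollowpine=24 → close Elkhorn (overflow 17)
  30÷4 = 7 each, +1 to first 2
Round 4: Ashgrove=36 Dunmere=36 Greywater=36 Hollowpine=31 → close Hollowpine (overflow 24)
  31÷3 = 10 each, +1 to first 1
Round 5: Ashgrove=47 Dunmere=46 Greywater=46 → close Dunmere (overflow 33)
  46÷2 = 23 each, +1 to first 0
Round 6: Ashgrove=70 Greywater=69 → close Ashgrove (overflow 55)
  70÷1 = 70 each, +1 to first 0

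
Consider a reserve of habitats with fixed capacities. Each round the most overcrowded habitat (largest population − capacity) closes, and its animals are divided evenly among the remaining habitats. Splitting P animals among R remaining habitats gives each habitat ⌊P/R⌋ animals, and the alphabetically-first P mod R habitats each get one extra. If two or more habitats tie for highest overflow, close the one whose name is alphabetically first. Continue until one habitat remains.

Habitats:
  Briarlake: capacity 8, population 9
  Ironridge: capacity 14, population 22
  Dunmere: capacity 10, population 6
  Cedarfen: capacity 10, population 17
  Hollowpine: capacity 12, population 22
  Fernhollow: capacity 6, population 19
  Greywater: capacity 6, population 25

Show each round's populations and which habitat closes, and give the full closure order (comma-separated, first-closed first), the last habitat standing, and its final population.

Closure order: Greywater, Fernhollow, Hollowpine, Cedarfen, Ironridge, Briarlake
Last habitat: Dunmere with 120 animals

Round 1: Briarlake=9 Cedarfen=17 Dunmere=6 Fernhollow=19 Greywater=25 Hollowpine=22 Ironridge=22 → close Greywater (overflow 19)
  25÷6 = 4 each, +1 to first 1
Round 2: Briarlake=14 Cedarfen=21 Dunmere=10 Fernhollow=23 Hollowpine=26 Ironridge=26 → close Fernhollow (overflow 17)
  23÷5 = 4 each, +1 to first 3
Round 3: Briarlake=19 Cedarfen=26 Dunmere=15 Hollowpine=30 Ironridge=30 → close Hollowpine (overflow 18)
  30÷4 = 7 each, +1 to first 2
Round 4: Briarlake=27 Cedarfen=34 Dunmere=22 Ironridge=37 → close Cedarfen (overflow 24)
  34÷3 = 11 each, +1 to first 1
Round 5: Briarlake=39 Dunmere=33 Ironridge=48 → close Ironridge (overflow 34)
  48÷2 = 24 each, +1 to first 0
Round 6: Briarlake=63 Dunmere=57 → close Briarlake (overflow 55)
  63÷1 = 63 each, +1 to first 0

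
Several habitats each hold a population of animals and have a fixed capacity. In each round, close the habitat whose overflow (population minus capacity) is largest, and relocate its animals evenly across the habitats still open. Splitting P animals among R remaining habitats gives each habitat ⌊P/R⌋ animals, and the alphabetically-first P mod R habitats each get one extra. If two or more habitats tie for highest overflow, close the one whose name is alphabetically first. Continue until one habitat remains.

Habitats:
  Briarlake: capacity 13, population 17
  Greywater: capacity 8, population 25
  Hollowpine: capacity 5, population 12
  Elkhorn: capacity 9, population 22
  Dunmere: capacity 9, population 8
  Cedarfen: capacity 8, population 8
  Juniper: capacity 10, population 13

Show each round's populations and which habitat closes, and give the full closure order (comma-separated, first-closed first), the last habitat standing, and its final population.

Closure order: Greywater, Elkhorn, Hollowpine, Briarlake, Juniper, Cedarfen
Last habitat: Dunmere with 105 animals

Round 1: Briarlake=17 Cedarfen=8 Dunmere=8 Elkhorn=22 Greywater=25 Hollowpine=12 Juniper=13 → close Greywater (overflow 17)
  25÷6 = 4 each, +1 to first 1
Round 2: Briarlake=22 Cedarfen=12 Dunmere=12 Elkhorn=26 Hollowpine=16 Juniper=17 → close Elkhorn (overflow 17)
  26÷5 = 5 each, +1 to first 1
Round 3: Briarlake=28 Cedarfen=17 Dunmere=17 Hollowpine=21 Juniper=22 → close Hollowpine (overflow 16)
  21÷4 = 5 each, +1 to first 1
Round 4: Briarlake=34 Cedarfen=22 Dunmere=22 Juniper=27 → close Briarlake (overflow 21)
  34÷3 = 11 each, +1 to first 1
Round 5: Cedarfen=34 Dunmere=33 Juniper=38 → close Juniper (overflow 28)
  38÷2 = 19 each, +1 to first 0
Round 6: Cedarfen=53 Dunmere=52 → close Cedarfen (overflow 45)
  53÷1 = 53 each, +1 to first 0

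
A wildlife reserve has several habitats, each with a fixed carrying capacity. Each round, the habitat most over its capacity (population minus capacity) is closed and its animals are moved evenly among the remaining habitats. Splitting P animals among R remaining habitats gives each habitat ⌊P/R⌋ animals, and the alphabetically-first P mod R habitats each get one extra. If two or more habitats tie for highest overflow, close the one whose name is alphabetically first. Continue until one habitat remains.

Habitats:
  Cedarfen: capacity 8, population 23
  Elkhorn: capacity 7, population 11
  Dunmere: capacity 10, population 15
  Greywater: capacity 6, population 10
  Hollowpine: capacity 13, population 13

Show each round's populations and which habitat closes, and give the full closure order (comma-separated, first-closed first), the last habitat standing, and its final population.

Closure order: Cedarfen, Dunmere, Elkhorn, Greywater
Last habitat: Hollowpine with 72 animals

Round 1: Cedarfen=23 Dunmere=15 Elkhorn=11 Greywater=10 Hollowpine=13 → close Cedarfen (overflow 15)
  23÷4 = 5 each, +1 to first 3
Round 2: Dunmere=21 Elkhorn=17 Greywater=16 Hollowpine=18 → close Dunmere (overflow 11)
  21÷3 = 7 each, +1 to first 0
Round 3: Elkhorn=24 Greywater=23 Hollowpine=25 → close Elkhorn (overflow 17)
  24÷2 = 12 each, +1 to first 0
Round 4: Greywater=35 Hollowpine=37 → close Greywater (overflow 29)
  35÷1 = 35 each, +1 to first 0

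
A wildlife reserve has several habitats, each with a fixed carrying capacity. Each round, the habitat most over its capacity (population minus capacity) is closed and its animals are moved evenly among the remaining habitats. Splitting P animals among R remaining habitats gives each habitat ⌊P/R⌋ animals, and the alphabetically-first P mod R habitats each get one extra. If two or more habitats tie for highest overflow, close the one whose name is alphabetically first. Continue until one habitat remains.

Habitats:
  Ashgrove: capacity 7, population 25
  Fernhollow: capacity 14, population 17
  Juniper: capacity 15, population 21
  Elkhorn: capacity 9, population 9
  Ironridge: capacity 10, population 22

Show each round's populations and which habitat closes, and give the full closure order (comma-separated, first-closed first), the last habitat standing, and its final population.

Closure order: Ashgrove, Ironridge, Juniper, Fernhollow
Last habitat: Elkhorn with 94 animals

Round 1: Ashgrove=25 Elkhorn=9 Fernhollow=17 Ironridge=22 Juniper=21 → close Ashgrove (overflow 18)
  25÷4 = 6 each, +1 to first 1
Round 2: Elkhorn=16 Fernhollow=23 Ironridge=28 Juniper=27 → close Ironridge (overflow 18)
  28÷3 = 9 each, +1 to first 1
Round 3: Elkhorn=26 Fernhollow=32 Juniper=36 → close Juniper (overflow 21)
  36÷2 = 18 each, +1 to first 0
Round 4: Elkhorn=44 Fernhollow=50 → close Fernhollow (overflow 36)
  50÷1 = 50 each, +1 to first 0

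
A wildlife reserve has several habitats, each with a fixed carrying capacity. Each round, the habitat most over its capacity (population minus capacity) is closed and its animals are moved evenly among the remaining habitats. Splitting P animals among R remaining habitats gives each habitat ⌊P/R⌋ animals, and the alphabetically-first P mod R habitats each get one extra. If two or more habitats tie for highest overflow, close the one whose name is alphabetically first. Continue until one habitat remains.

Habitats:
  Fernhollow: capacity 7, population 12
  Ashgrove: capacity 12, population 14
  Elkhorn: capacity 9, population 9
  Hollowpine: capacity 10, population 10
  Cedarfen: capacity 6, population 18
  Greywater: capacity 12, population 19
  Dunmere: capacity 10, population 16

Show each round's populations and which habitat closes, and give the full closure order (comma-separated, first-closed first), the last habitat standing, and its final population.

Closure order: Cedarfen, Greywater, Dunmere, Fernhollow, Ashgrove, Elkhorn
Last habitat: Hollowpine with 98 animals

Round 1: Ashgrove=14 Cedarfen=18 Dunmere=16 Elkhorn=9 Fernhollow=12 Greywater=19 Hollowpine=10 → close Cedarfen (overflow 12)
  18÷6 = 3 each, +1 to first 0
Round 2: Ashgrove=17 Dunmere=19 Elkhorn=12 Fernhollow=15 Greywater=22 Hollowpine=13 → close Greywater (overflow 10)
  22÷5 = 4 each, +1 to first 2
Round 3: Ashgrove=22 Dunmere=24 Elkhorn=16 Fernhollow=19 Hollowpine=17 → close Dunmere (overflow 14)
  24÷4 = 6 each, +1 to first 0
Round 4: Ashgrove=28 Elkhorn=22 Fernhollow=25 Hollowpine=23 → close Fernhollow (overflow 18)
  25÷3 = 8 each, +1 to first 1
Round 5: Ashgrove=37 Elkhorn=30 Hollowpine=31 → close Ashgrove (overflow 25)
  37÷2 = 18 each, +1 to first 1
Round 6: Elkhorn=49 Hollowpine=49 → close Elkhorn (overflow 40)
  49÷1 = 49 each, +1 to first 0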